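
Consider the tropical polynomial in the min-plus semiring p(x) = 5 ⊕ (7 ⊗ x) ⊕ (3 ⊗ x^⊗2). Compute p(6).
p(6) = 5

A tropical monomial a ⊗ x^⊗i evaluates to a + i · x. Evaluating each term at x = 6:
  Term 0 contributes 5 + 0 · 6 = 5
  Term 1 contributes 7 + 1 · 6 = 13
  Term 2 contributes 3 + 2 · 6 = 15
p(6) = ⊕ of these = min[5, 13, 15] = 5.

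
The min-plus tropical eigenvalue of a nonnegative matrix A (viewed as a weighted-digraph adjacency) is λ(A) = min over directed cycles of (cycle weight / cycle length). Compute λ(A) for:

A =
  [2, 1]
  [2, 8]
λ(A) = 3/2

Enumerate directed cycles and compute their means (weight / length). Sample:
  cycle 0 → 0: weight = 2, length = 1, mean = 2/1 ≈ 2.000
  cycle 1 → 1: weight = 8, length = 1, mean = 8/1 ≈ 8.000
  cycle 0 → 1 → 0: weight = 3, length = 2, mean = 3/2 ≈ 1.500
  cycle 1 → 0 → 1: weight = 3, length = 2, mean = 3/2 ≈ 1.500
Minimum mean = 1.500, attained e.g. along the cycle 0 → 1 → 0 with weight 3 and length 2. So λ(A) = 3/2 = 3/2.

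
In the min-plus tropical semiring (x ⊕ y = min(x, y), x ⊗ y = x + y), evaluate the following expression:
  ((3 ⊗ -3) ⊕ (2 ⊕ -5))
((3 ⊗ -3) ⊕ (2 ⊕ -5)) = -5

Expand innermost to outermost. Recall ⊕ takes the minimum of its arguments and ⊗ takes their sum. Working out the expression ((3 ⊗ -3) ⊕ (2 ⊕ -5)) gives -5.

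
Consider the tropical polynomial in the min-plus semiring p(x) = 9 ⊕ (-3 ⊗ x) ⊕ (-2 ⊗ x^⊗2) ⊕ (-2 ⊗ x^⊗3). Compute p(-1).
p(-1) = -5

A tropical monomial a ⊗ x^⊗i evaluates to a + i · x. Evaluating each term at x = -1:
  Term 0 contributes 9 + 0 · -1 = 9
  Term 1 contributes -3 + 1 · -1 = -4
  Term 2 contributes -2 + 2 · -1 = -4
  Term 3 contributes -2 + 3 · -1 = -5
p(-1) = ⊕ of these = min[9, -4, -4, -5] = -5.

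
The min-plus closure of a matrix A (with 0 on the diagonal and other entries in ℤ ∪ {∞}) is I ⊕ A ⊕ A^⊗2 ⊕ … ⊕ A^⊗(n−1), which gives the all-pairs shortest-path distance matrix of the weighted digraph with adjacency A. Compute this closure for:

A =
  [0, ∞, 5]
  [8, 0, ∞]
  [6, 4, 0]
Closure =
  [0, 9, 5]
  [8, 0, 13]
  [6, 4, 0]

This is the Floyd-Warshall all-pairs shortest-path computation. For each intermediate vertex k = 0, 1, …, 2, update dist[i][j] ← min(dist[i][j], dist[i][k] + dist[k][j]). The final matrix gives, for each (i, j), the minimum total weight of any directed path from i to j (possibly empty when i = j).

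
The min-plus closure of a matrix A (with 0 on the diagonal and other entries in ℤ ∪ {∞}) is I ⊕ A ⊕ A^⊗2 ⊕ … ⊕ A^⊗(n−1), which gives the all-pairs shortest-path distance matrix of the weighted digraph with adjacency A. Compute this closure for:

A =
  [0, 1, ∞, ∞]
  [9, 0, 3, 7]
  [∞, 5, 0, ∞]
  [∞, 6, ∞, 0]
Closure =
  [0, 1, 4, 8]
  [9, 0, 3, 7]
  [14, 5, 0, 12]
  [15, 6, 9, 0]

This is the Floyd-Warshall all-pairs shortest-path computation. For each intermediate vertex k = 0, 1, …, 3, update dist[i][j] ← min(dist[i][j], dist[i][k] + dist[k][j]). The final matrix gives, for each (i, j), the minimum total weight of any directed path from i to j (possibly empty when i = j).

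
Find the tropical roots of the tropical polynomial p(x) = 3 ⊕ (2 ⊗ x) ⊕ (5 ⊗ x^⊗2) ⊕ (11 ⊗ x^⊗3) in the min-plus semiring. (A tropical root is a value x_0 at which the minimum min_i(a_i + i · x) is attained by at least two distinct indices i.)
Roots: {-6, -3, 1}

Each tropical root is a break point of the lower envelope of the lines y = a_i + i · x (there are 4 lines, with slopes 0, 1, ..., 3). Only the lines that attain the minimum somewhere contribute to roots; other lines are dominated. Here the surviving (envelope) indices are i = 3, i = 2, i = 1, i = 0.
Intersections between consecutive envelope lines give the roots: for adjacent envelope indices i < j the intersection is x = (a_i − a_j) / (j − i). Reading off the sorted break points: {-6, -3, 1}.
Verification: at each break x_0, at least two indices attain the minimum of min_i(a_i + i · x_0).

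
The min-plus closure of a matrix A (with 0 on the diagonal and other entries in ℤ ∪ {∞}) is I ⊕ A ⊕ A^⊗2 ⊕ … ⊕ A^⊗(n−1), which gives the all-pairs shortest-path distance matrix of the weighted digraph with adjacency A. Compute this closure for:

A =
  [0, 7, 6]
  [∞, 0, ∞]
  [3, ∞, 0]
Closure =
  [0, 7, 6]
  [∞, 0, ∞]
  [3, 10, 0]

This is the Floyd-Warshall all-pairs shortest-path computation. For each intermediate vertex k = 0, 1, …, 2, update dist[i][j] ← min(dist[i][j], dist[i][k] + dist[k][j]). The final matrix gives, for each (i, j), the minimum total weight of any directed path from i to j (possibly empty when i = j).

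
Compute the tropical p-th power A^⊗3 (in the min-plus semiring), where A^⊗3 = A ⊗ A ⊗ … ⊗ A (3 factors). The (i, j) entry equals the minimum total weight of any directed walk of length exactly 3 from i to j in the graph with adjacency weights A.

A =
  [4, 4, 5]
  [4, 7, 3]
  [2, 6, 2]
A^⊗3 =
  [9, 11, 9]
  [7, 9, 7]
  [6, 8, 6]

Each entry (A^⊗3)_ij equals the minimum over all length-3 walks i = v_0 → v_1 → … → v_3 = j of Σ_t A[v_t][v_{t+1}]. For example, for (i, j) = (0, 2) we minimise over 9 possible intermediate vertex sequences; the minimum is 9, attained along the walk 0 → 1 → 2 → 2.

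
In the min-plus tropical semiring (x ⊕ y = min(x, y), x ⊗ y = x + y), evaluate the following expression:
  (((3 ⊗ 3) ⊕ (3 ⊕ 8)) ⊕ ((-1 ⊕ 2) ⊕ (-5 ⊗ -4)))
(((3 ⊗ 3) ⊕ (3 ⊕ 8)) ⊕ ((-1 ⊕ 2) ⊕ (-5 ⊗ -4))) = -9

Expand innermost to outermost. Recall ⊕ takes the minimum of its arguments and ⊗ takes their sum. Working out the expression (((3 ⊗ 3) ⊕ (3 ⊕ 8)) ⊕ ((-1 ⊕ 2) ⊕ (-5 ⊗ -4))) gives -9.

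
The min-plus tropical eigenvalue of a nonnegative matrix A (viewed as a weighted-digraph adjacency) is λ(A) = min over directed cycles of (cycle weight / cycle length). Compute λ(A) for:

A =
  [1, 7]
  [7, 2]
λ(A) = 1

Enumerate directed cycles and compute their means (weight / length). Sample:
  cycle 0 → 0: weight = 1, length = 1, mean = 1/1 ≈ 1.000
  cycle 1 → 1: weight = 2, length = 1, mean = 2/1 ≈ 2.000
  cycle 0 → 1 → 0: weight = 14, length = 2, mean = 14/2 ≈ 7.000
  cycle 1 → 0 → 1: weight = 14, length = 2, mean = 14/2 ≈ 7.000
Minimum mean = 1.000, attained e.g. along the cycle 0 → 0 with weight 1 and length 1. So λ(A) = 1/1 = 1.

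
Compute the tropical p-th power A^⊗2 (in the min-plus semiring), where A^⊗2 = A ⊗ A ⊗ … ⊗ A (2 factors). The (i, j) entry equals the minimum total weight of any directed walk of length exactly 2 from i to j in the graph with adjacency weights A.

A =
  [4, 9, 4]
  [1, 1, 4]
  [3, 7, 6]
A^⊗2 =
  [7, 10, 8]
  [2, 2, 5]
  [7, 8, 7]

Each entry (A^⊗2)_ij equals the minimum over all length-2 walks i = v_0 → v_1 → … → v_2 = j of Σ_t A[v_t][v_{t+1}]. For example, for (i, j) = (0, 2) we minimise over 3 possible intermediate vertex sequences; the minimum is 8, attained along the walk 0 → 0 → 2.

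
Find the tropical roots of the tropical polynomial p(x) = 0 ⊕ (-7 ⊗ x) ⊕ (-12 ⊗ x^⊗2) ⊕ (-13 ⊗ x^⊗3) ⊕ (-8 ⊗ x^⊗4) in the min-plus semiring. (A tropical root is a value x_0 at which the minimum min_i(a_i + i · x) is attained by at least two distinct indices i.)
Roots: {-5, 1, 5, 7}

Each tropical root is a break point of the lower envelope of the lines y = a_i + i · x (there are 5 lines, with slopes 0, 1, ..., 4). Only the lines that attain the minimum somewhere contribute to roots; other lines are dominated. Here the surviving (envelope) indices are i = 4, i = 3, i = 2, i = 1, i = 0.
Intersections between consecutive envelope lines give the roots: for adjacent envelope indices i < j the intersection is x = (a_i − a_j) / (j − i). Reading off the sorted break points: {-5, 1, 5, 7}.
Verification: at each break x_0, at least two indices attain the minimum of min_i(a_i + i · x_0).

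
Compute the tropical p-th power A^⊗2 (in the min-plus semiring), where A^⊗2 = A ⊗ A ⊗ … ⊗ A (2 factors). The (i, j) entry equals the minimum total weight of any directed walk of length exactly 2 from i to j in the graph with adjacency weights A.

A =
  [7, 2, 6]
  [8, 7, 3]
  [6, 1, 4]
A^⊗2 =
  [10, 7, 5]
  [9, 4, 7]
  [9, 5, 4]

Each entry (A^⊗2)_ij equals the minimum over all length-2 walks i = v_0 → v_1 → … → v_2 = j of Σ_t A[v_t][v_{t+1}]. For example, for (i, j) = (0, 2) we minimise over 3 possible intermediate vertex sequences; the minimum is 5, attained along the walk 0 → 1 → 2.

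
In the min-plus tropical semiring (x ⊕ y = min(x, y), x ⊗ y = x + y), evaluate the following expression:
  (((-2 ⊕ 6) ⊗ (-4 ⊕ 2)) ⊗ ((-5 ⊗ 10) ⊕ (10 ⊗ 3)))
(((-2 ⊕ 6) ⊗ (-4 ⊕ 2)) ⊗ ((-5 ⊗ 10) ⊕ (10 ⊗ 3))) = -1

Expand innermost to outermost. Recall ⊕ takes the minimum of its arguments and ⊗ takes their sum. Working out the expression (((-2 ⊕ 6) ⊗ (-4 ⊕ 2)) ⊗ ((-5 ⊗ 10) ⊕ (10 ⊗ 3))) gives -1.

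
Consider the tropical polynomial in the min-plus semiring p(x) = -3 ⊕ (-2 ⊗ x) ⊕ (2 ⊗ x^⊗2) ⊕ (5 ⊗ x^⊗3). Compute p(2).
p(2) = -3

A tropical monomial a ⊗ x^⊗i evaluates to a + i · x. Evaluating each term at x = 2:
  Term 0 contributes -3 + 0 · 2 = -3
  Term 1 contributes -2 + 1 · 2 = 0
  Term 2 contributes 2 + 2 · 2 = 6
  Term 3 contributes 5 + 3 · 2 = 11
p(2) = ⊕ of these = min[-3, 0, 6, 11] = -3.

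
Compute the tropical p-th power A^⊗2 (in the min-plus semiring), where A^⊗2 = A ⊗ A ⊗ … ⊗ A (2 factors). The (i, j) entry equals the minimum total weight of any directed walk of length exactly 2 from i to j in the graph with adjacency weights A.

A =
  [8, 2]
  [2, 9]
A^⊗2 =
  [4, 10]
  [10, 4]

Each entry (A^⊗2)_ij equals the minimum over all length-2 walks i = v_0 → v_1 → … → v_2 = j of Σ_t A[v_t][v_{t+1}]. For example, for (i, j) = (0, 1) we minimise over 2 possible intermediate vertex sequences; the minimum is 10, attained along the walk 0 → 0 → 1.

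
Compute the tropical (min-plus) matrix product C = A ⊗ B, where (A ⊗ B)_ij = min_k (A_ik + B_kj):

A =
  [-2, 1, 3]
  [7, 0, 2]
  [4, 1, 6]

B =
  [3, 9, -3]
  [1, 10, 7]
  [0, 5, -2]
A ⊗ B =
  [1, 7, -5]
  [1, 7, 0]
  [2, 11, 1]

Apply the min-plus product entry-by-entry:
  C[0][0] = min over k of (A[0][0] + B[0][0] = -2 + 3 = 1, A[0][1] + B[1][0] = 1 + 1 = 2, A[0][2] + B[2][0] = 3 + 0 = 3) = 1 (attained at k = 0)
  C[0][1] = min over k of (A[0][0] + B[0][1] = -2 + 9 = 7, A[0][1] + B[1][1] = 1 + 10 = 11, A[0][2] + B[2][1] = 3 + 5 = 8) = 7 (attained at k = 0)
  C[0][2] = min over k of (A[0][0] + B[0][2] = -2 + -3 = -5, A[0][1] + B[1][2] = 1 + 7 = 8, A[0][2] + B[2][2] = 3 + -2 = 1) = -5 (attained at k = 0)
  C[1][0] = min over k of (A[1][0] + B[0][0] = 7 + 3 = 10, A[1][1] + B[1][0] = 0 + 1 = 1, A[1][2] + B[2][0] = 2 + 0 = 2) = 1 (attained at k = 1)
  C[1][1] = min over k of (A[1][0] + B[0][1] = 7 + 9 = 16, A[1][1] + B[1][1] = 0 + 10 = 10, A[1][2] + B[2][1] = 2 + 5 = 7) = 7 (attained at k = 2)
  C[1][2] = min over k of (A[1][0] + B[0][2] = 7 + -3 = 4, A[1][1] + B[1][2] = 0 + 7 = 7, A[1][2] + B[2][2] = 2 + -2 = 0) = 0 (attained at k = 2)
  C[2][0] = min over k of (A[2][0] + B[0][0] = 4 + 3 = 7, A[2][1] + B[1][0] = 1 + 1 = 2, A[2][2] + B[2][0] = 6 + 0 = 6) = 2 (attained at k = 1)
  C[2][1] = min over k of (A[2][0] + B[0][1] = 4 + 9 = 13, A[2][1] + B[1][1] = 1 + 10 = 11, A[2][2] + B[2][1] = 6 + 5 = 11) = 11 (attained at k = 1)
  C[2][2] = min over k of (A[2][0] + B[0][2] = 4 + -3 = 1, A[2][1] + B[1][2] = 1 + 7 = 8, A[2][2] + B[2][2] = 6 + -2 = 4) = 1 (attained at k = 0)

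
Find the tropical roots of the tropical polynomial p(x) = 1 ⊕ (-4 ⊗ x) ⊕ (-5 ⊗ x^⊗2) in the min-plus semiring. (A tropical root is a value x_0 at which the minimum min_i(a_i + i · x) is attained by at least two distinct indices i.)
Roots: {1, 5}

Each tropical root is a break point of the lower envelope of the lines y = a_i + i · x (there are 3 lines, with slopes 0, 1, ..., 2). Only the lines that attain the minimum somewhere contribute to roots; other lines are dominated. Here the surviving (envelope) indices are i = 2, i = 1, i = 0.
Intersections between consecutive envelope lines give the roots: for adjacent envelope indices i < j the intersection is x = (a_i − a_j) / (j − i). Reading off the sorted break points: {1, 5}.
Verification: at each break x_0, at least two indices attain the minimum of min_i(a_i + i · x_0).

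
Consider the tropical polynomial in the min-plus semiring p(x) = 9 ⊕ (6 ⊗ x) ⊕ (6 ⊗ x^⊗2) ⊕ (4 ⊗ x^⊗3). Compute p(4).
p(4) = 9

A tropical monomial a ⊗ x^⊗i evaluates to a + i · x. Evaluating each term at x = 4:
  Term 0 contributes 9 + 0 · 4 = 9
  Term 1 contributes 6 + 1 · 4 = 10
  Term 2 contributes 6 + 2 · 4 = 14
  Term 3 contributes 4 + 3 · 4 = 16
p(4) = ⊕ of these = min[9, 10, 14, 16] = 9.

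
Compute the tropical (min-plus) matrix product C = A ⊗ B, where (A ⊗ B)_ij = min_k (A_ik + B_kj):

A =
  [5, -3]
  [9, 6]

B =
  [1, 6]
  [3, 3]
A ⊗ B =
  [0, 0]
  [9, 9]

Apply the min-plus product entry-by-entry:
  C[0][0] = min over k of (A[0][0] + B[0][0] = 5 + 1 = 6, A[0][1] + B[1][0] = -3 + 3 = 0) = 0 (attained at k = 1)
  C[0][1] = min over k of (A[0][0] + B[0][1] = 5 + 6 = 11, A[0][1] + B[1][1] = -3 + 3 = 0) = 0 (attained at k = 1)
  C[1][0] = min over k of (A[1][0] + B[0][0] = 9 + 1 = 10, A[1][1] + B[1][0] = 6 + 3 = 9) = 9 (attained at k = 1)
  C[1][1] = min over k of (A[1][0] + B[0][1] = 9 + 6 = 15, A[1][1] + B[1][1] = 6 + 3 = 9) = 9 (attained at k = 1)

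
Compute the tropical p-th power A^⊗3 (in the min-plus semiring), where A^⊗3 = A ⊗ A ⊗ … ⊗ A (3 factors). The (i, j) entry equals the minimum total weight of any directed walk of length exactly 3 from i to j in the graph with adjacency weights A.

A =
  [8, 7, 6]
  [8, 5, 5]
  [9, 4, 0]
A^⊗3 =
  [15, 10, 6]
  [14, 9, 5]
  [9, 4, 0]

Each entry (A^⊗3)_ij equals the minimum over all length-3 walks i = v_0 → v_1 → … → v_3 = j of Σ_t A[v_t][v_{t+1}]. For example, for (i, j) = (0, 2) we minimise over 9 possible intermediate vertex sequences; the minimum is 6, attained along the walk 0 → 2 → 2 → 2.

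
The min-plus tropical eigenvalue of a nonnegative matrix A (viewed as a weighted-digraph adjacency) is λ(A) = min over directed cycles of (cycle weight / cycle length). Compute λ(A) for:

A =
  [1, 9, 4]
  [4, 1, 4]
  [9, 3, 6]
λ(A) = 1

Enumerate directed cycles and compute their means (weight / length). Sample:
  cycle 0 → 0: weight = 1, length = 1, mean = 1/1 ≈ 1.000
  cycle 1 → 1: weight = 1, length = 1, mean = 1/1 ≈ 1.000
  cycle 2 → 2: weight = 6, length = 1, mean = 6/1 ≈ 6.000
  cycle 0 → 1 → 0: weight = 13, length = 2, mean = 13/2 ≈ 6.500
  cycle 0 → 2 → 0: weight = 13, length = 2, mean = 13/2 ≈ 6.500
  cycle 1 → 0 → 1: weight = 13, length = 2, mean = 13/2 ≈ 6.500
Minimum mean = 1.000, attained e.g. along the cycle 0 → 0 with weight 1 and length 1. So λ(A) = 1/1 = 1.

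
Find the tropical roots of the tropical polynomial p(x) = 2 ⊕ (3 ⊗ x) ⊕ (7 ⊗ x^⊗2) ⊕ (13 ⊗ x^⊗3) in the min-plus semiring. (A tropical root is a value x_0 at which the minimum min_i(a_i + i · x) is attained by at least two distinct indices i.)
Roots: {-6, -4, -1}

Each tropical root is a break point of the lower envelope of the lines y = a_i + i · x (there are 4 lines, with slopes 0, 1, ..., 3). Only the lines that attain the minimum somewhere contribute to roots; other lines are dominated. Here the surviving (envelope) indices are i = 3, i = 2, i = 1, i = 0.
Intersections between consecutive envelope lines give the roots: for adjacent envelope indices i < j the intersection is x = (a_i − a_j) / (j − i). Reading off the sorted break points: {-6, -4, -1}.
Verification: at each break x_0, at least two indices attain the minimum of min_i(a_i + i · x_0).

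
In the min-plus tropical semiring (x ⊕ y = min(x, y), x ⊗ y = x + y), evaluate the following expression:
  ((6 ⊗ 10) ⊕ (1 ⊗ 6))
((6 ⊗ 10) ⊕ (1 ⊗ 6)) = 7

Expand innermost to outermost. Recall ⊕ takes the minimum of its arguments and ⊗ takes their sum. Working out the expression ((6 ⊗ 10) ⊕ (1 ⊗ 6)) gives 7.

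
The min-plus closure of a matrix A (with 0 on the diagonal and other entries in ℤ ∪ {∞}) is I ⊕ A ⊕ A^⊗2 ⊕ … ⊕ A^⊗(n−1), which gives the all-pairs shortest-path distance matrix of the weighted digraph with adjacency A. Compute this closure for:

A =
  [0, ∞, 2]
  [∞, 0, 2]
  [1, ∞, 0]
Closure =
  [0, ∞, 2]
  [3, 0, 2]
  [1, ∞, 0]

This is the Floyd-Warshall all-pairs shortest-path computation. For each intermediate vertex k = 0, 1, …, 2, update dist[i][j] ← min(dist[i][j], dist[i][k] + dist[k][j]). The final matrix gives, for each (i, j), the minimum total weight of any directed path from i to j (possibly empty when i = j).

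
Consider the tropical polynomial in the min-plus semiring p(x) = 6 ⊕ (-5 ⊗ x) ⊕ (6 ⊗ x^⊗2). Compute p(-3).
p(-3) = -8

A tropical monomial a ⊗ x^⊗i evaluates to a + i · x. Evaluating each term at x = -3:
  Term 0 contributes 6 + 0 · -3 = 6
  Term 1 contributes -5 + 1 · -3 = -8
  Term 2 contributes 6 + 2 · -3 = 0
p(-3) = ⊕ of these = min[6, -8, 0] = -8.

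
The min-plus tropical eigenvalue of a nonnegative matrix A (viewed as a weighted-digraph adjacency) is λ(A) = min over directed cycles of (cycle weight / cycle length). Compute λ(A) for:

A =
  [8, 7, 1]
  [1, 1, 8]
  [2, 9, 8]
λ(A) = 1

Enumerate directed cycles and compute their means (weight / length). Sample:
  cycle 0 → 0: weight = 8, length = 1, mean = 8/1 ≈ 8.000
  cycle 1 → 1: weight = 1, length = 1, mean = 1/1 ≈ 1.000
  cycle 2 → 2: weight = 8, length = 1, mean = 8/1 ≈ 8.000
  cycle 0 → 1 → 0: weight = 8, length = 2, mean = 8/2 ≈ 4.000
  cycle 0 → 2 → 0: weight = 3, length = 2, mean = 3/2 ≈ 1.500
  cycle 1 → 0 → 1: weight = 8, length = 2, mean = 8/2 ≈ 4.000
Minimum mean = 1.000, attained e.g. along the cycle 1 → 1 with weight 1 and length 1. So λ(A) = 1/1 = 1.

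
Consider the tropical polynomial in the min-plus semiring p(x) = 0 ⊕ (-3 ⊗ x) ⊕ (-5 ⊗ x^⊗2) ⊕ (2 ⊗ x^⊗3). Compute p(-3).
p(-3) = -11

A tropical monomial a ⊗ x^⊗i evaluates to a + i · x. Evaluating each term at x = -3:
  Term 0 contributes 0 + 0 · -3 = 0
  Term 1 contributes -3 + 1 · -3 = -6
  Term 2 contributes -5 + 2 · -3 = -11
  Term 3 contributes 2 + 3 · -3 = -7
p(-3) = ⊕ of these = min[0, -6, -11, -7] = -11.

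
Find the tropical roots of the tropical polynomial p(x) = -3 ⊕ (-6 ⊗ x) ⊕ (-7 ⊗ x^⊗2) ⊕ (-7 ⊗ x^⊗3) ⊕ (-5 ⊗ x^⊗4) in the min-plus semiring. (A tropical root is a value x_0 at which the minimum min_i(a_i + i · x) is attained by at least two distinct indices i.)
Roots: {-2, 0, 1, 3}

Each tropical root is a break point of the lower envelope of the lines y = a_i + i · x (there are 5 lines, with slopes 0, 1, ..., 4). Only the lines that attain the minimum somewhere contribute to roots; other lines are dominated. Here the surviving (envelope) indices are i = 4, i = 3, i = 2, i = 1, i = 0.
Intersections between consecutive envelope lines give the roots: for adjacent envelope indices i < j the intersection is x = (a_i − a_j) / (j − i). Reading off the sorted break points: {-2, 0, 1, 3}.
Verification: at each break x_0, at least two indices attain the minimum of min_i(a_i + i · x_0).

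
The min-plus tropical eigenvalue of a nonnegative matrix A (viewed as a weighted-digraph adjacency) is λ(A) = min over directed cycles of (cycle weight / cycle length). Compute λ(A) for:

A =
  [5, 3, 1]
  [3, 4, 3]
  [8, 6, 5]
λ(A) = 3

Enumerate directed cycles and compute their means (weight / length). Sample:
  cycle 0 → 0: weight = 5, length = 1, mean = 5/1 ≈ 5.000
  cycle 1 → 1: weight = 4, length = 1, mean = 4/1 ≈ 4.000
  cycle 2 → 2: weight = 5, length = 1, mean = 5/1 ≈ 5.000
  cycle 0 → 1 → 0: weight = 6, length = 2, mean = 6/2 ≈ 3.000
  cycle 0 → 2 → 0: weight = 9, length = 2, mean = 9/2 ≈ 4.500
  cycle 1 → 0 → 1: weight = 6, length = 2, mean = 6/2 ≈ 3.000
Minimum mean = 3.000, attained e.g. along the cycle 0 → 1 → 0 with weight 6 and length 2. So λ(A) = 6/2 = 3.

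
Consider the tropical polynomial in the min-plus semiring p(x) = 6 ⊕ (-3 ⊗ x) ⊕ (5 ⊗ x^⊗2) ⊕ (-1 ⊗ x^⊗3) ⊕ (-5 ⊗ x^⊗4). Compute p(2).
p(2) = -1

A tropical monomial a ⊗ x^⊗i evaluates to a + i · x. Evaluating each term at x = 2:
  Term 0 contributes 6 + 0 · 2 = 6
  Term 1 contributes -3 + 1 · 2 = -1
  Term 2 contributes 5 + 2 · 2 = 9
  Term 3 contributes -1 + 3 · 2 = 5
  Term 4 contributes -5 + 4 · 2 = 3
p(2) = ⊕ of these = min[6, -1, 9, 5, 3] = -1.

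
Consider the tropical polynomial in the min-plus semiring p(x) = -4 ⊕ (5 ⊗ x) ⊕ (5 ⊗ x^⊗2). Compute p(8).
p(8) = -4

A tropical monomial a ⊗ x^⊗i evaluates to a + i · x. Evaluating each term at x = 8:
  Term 0 contributes -4 + 0 · 8 = -4
  Term 1 contributes 5 + 1 · 8 = 13
  Term 2 contributes 5 + 2 · 8 = 21
p(8) = ⊕ of these = min[-4, 13, 21] = -4.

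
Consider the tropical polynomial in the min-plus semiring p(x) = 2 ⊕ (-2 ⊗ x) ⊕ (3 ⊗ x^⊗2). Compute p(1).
p(1) = -1

A tropical monomial a ⊗ x^⊗i evaluates to a + i · x. Evaluating each term at x = 1:
  Term 0 contributes 2 + 0 · 1 = 2
  Term 1 contributes -2 + 1 · 1 = -1
  Term 2 contributes 3 + 2 · 1 = 5
p(1) = ⊕ of these = min[2, -1, 5] = -1.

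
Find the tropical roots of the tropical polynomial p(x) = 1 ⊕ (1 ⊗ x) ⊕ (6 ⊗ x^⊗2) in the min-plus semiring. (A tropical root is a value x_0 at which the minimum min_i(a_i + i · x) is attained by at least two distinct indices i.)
Roots: {-5, 0}

Each tropical root is a break point of the lower envelope of the lines y = a_i + i · x (there are 3 lines, with slopes 0, 1, ..., 2). Only the lines that attain the minimum somewhere contribute to roots; other lines are dominated. Here the surviving (envelope) indices are i = 2, i = 1, i = 0.
Intersections between consecutive envelope lines give the roots: for adjacent envelope indices i < j the intersection is x = (a_i − a_j) / (j − i). Reading off the sorted break points: {-5, 0}.
Verification: at each break x_0, at least two indices attain the minimum of min_i(a_i + i · x_0).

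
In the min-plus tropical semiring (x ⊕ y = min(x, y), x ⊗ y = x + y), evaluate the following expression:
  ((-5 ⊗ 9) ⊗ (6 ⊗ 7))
((-5 ⊗ 9) ⊗ (6 ⊗ 7)) = 17

Expand innermost to outermost. Recall ⊕ takes the minimum of its arguments and ⊗ takes their sum. Working out the expression ((-5 ⊗ 9) ⊗ (6 ⊗ 7)) gives 17.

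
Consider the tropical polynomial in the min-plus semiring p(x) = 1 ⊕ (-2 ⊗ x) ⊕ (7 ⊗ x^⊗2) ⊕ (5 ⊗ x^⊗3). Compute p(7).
p(7) = 1

A tropical monomial a ⊗ x^⊗i evaluates to a + i · x. Evaluating each term at x = 7:
  Term 0 contributes 1 + 0 · 7 = 1
  Term 1 contributes -2 + 1 · 7 = 5
  Term 2 contributes 7 + 2 · 7 = 21
  Term 3 contributes 5 + 3 · 7 = 26
p(7) = ⊕ of these = min[1, 5, 21, 26] = 1.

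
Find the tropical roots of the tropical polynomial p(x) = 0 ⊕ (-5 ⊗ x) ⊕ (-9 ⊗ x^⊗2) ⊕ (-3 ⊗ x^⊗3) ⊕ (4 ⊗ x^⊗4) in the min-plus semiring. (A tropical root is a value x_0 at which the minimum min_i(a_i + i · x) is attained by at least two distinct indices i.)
Roots: {-7, -6, 4, 5}

Each tropical root is a break point of the lower envelope of the lines y = a_i + i · x (there are 5 lines, with slopes 0, 1, ..., 4). Only the lines that attain the minimum somewhere contribute to roots; other lines are dominated. Here the surviving (envelope) indices are i = 4, i = 3, i = 2, i = 1, i = 0.
Intersections between consecutive envelope lines give the roots: for adjacent envelope indices i < j the intersection is x = (a_i − a_j) / (j − i). Reading off the sorted break points: {-7, -6, 4, 5}.
Verification: at each break x_0, at least two indices attain the minimum of min_i(a_i + i · x_0).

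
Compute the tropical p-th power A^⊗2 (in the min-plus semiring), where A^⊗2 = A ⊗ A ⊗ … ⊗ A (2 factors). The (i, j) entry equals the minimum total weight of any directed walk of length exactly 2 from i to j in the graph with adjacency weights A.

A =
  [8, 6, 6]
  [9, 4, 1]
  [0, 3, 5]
A^⊗2 =
  [6, 9, 7]
  [1, 4, 5]
  [5, 6, 4]

Each entry (A^⊗2)_ij equals the minimum over all length-2 walks i = v_0 → v_1 → … → v_2 = j of Σ_t A[v_t][v_{t+1}]. For example, for (i, j) = (0, 2) we minimise over 3 possible intermediate vertex sequences; the minimum is 7, attained along the walk 0 → 1 → 2.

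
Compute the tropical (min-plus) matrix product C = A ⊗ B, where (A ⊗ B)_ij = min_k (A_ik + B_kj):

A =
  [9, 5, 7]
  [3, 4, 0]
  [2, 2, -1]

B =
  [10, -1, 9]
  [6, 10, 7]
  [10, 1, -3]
A ⊗ B =
  [11, 8, 4]
  [10, 1, -3]
  [8, 0, -4]

Apply the min-plus product entry-by-entry:
  C[0][0] = min over k of (A[0][0] + B[0][0] = 9 + 10 = 19, A[0][1] + B[1][0] = 5 + 6 = 11, A[0][2] + B[2][0] = 7 + 10 = 17) = 11 (attained at k = 1)
  C[0][1] = min over k of (A[0][0] + B[0][1] = 9 + -1 = 8, A[0][1] + B[1][1] = 5 + 10 = 15, A[0][2] + B[2][1] = 7 + 1 = 8) = 8 (attained at k = 0)
  C[0][2] = min over k of (A[0][0] + B[0][2] = 9 + 9 = 18, A[0][1] + B[1][2] = 5 + 7 = 12, A[0][2] + B[2][2] = 7 + -3 = 4) = 4 (attained at k = 2)
  C[1][0] = min over k of (A[1][0] + B[0][0] = 3 + 10 = 13, A[1][1] + B[1][0] = 4 + 6 = 10, A[1][2] + B[2][0] = 0 + 10 = 10) = 10 (attained at k = 1)
  C[1][1] = min over k of (A[1][0] + B[0][1] = 3 + -1 = 2, A[1][1] + B[1][1] = 4 + 10 = 14, A[1][2] + B[2][1] = 0 + 1 = 1) = 1 (attained at k = 2)
  C[1][2] = min over k of (A[1][0] + B[0][2] = 3 + 9 = 12, A[1][1] + B[1][2] = 4 + 7 = 11, A[1][2] + B[2][2] = 0 + -3 = -3) = -3 (attained at k = 2)
  C[2][0] = min over k of (A[2][0] + B[0][0] = 2 + 10 = 12, A[2][1] + B[1][0] = 2 + 6 = 8, A[2][2] + B[2][0] = -1 + 10 = 9) = 8 (attained at k = 1)
  C[2][1] = min over k of (A[2][0] + B[0][1] = 2 + -1 = 1, A[2][1] + B[1][1] = 2 + 10 = 12, A[2][2] + B[2][1] = -1 + 1 = 0) = 0 (attained at k = 2)
  C[2][2] = min over k of (A[2][0] + B[0][2] = 2 + 9 = 11, A[2][1] + B[1][2] = 2 + 7 = 9, A[2][2] + B[2][2] = -1 + -3 = -4) = -4 (attained at k = 2)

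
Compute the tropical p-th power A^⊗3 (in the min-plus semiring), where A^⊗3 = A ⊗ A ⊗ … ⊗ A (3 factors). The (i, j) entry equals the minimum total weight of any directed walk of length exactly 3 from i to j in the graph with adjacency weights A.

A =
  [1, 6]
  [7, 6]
A^⊗3 =
  [3, 8]
  [9, 14]

Each entry (A^⊗3)_ij equals the minimum over all length-3 walks i = v_0 → v_1 → … → v_3 = j of Σ_t A[v_t][v_{t+1}]. For example, for (i, j) = (0, 1) we minimise over 4 possible intermediate vertex sequences; the minimum is 8, attained along the walk 0 → 0 → 0 → 1.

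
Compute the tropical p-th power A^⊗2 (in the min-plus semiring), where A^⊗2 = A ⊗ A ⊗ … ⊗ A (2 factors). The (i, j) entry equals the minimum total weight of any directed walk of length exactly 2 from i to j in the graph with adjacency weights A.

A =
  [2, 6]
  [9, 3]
A^⊗2 =
  [4, 8]
  [11, 6]

Each entry (A^⊗2)_ij equals the minimum over all length-2 walks i = v_0 → v_1 → … → v_2 = j of Σ_t A[v_t][v_{t+1}]. For example, for (i, j) = (0, 1) we minimise over 2 possible intermediate vertex sequences; the minimum is 8, attained along the walk 0 → 0 → 1.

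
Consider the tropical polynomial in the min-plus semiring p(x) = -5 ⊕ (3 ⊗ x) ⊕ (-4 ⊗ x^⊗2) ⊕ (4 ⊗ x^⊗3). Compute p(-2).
p(-2) = -8

A tropical monomial a ⊗ x^⊗i evaluates to a + i · x. Evaluating each term at x = -2:
  Term 0 contributes -5 + 0 · -2 = -5
  Term 1 contributes 3 + 1 · -2 = 1
  Term 2 contributes -4 + 2 · -2 = -8
  Term 3 contributes 4 + 3 · -2 = -2
p(-2) = ⊕ of these = min[-5, 1, -8, -2] = -8.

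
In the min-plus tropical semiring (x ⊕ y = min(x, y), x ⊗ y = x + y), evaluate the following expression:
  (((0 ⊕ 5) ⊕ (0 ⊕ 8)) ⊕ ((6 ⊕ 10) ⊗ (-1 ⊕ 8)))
(((0 ⊕ 5) ⊕ (0 ⊕ 8)) ⊕ ((6 ⊕ 10) ⊗ (-1 ⊕ 8))) = 0

Expand innermost to outermost. Recall ⊕ takes the minimum of its arguments and ⊗ takes their sum. Working out the expression (((0 ⊕ 5) ⊕ (0 ⊕ 8)) ⊕ ((6 ⊕ 10) ⊗ (-1 ⊕ 8))) gives 0.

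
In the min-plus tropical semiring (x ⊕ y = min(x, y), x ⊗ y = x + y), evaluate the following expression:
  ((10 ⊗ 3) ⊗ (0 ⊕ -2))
((10 ⊗ 3) ⊗ (0 ⊕ -2)) = 11

Expand innermost to outermost. Recall ⊕ takes the minimum of its arguments and ⊗ takes their sum. Working out the expression ((10 ⊗ 3) ⊗ (0 ⊕ -2)) gives 11.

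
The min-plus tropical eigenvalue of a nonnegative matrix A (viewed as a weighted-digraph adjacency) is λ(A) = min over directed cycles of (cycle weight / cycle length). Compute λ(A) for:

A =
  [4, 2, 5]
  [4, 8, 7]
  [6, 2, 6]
λ(A) = 3

Enumerate directed cycles and compute their means (weight / length). Sample:
  cycle 0 → 0: weight = 4, length = 1, mean = 4/1 ≈ 4.000
  cycle 1 → 1: weight = 8, length = 1, mean = 8/1 ≈ 8.000
  cycle 2 → 2: weight = 6, length = 1, mean = 6/1 ≈ 6.000
  cycle 0 → 1 → 0: weight = 6, length = 2, mean = 6/2 ≈ 3.000
  cycle 0 → 2 → 0: weight = 11, length = 2, mean = 11/2 ≈ 5.500
  cycle 1 → 0 → 1: weight = 6, length = 2, mean = 6/2 ≈ 3.000
Minimum mean = 3.000, attained e.g. along the cycle 0 → 1 → 0 with weight 6 and length 2. So λ(A) = 6/2 = 3.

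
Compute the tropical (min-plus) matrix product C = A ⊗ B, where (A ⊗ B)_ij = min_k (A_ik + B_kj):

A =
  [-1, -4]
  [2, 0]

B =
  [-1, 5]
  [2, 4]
A ⊗ B =
  [-2, 0]
  [1, 4]

Apply the min-plus product entry-by-entry:
  C[0][0] = min over k of (A[0][0] + B[0][0] = -1 + -1 = -2, A[0][1] + B[1][0] = -4 + 2 = -2) = -2 (attained at k = 0)
  C[0][1] = min over k of (A[0][0] + B[0][1] = -1 + 5 = 4, A[0][1] + B[1][1] = -4 + 4 = 0) = 0 (attained at k = 1)
  C[1][0] = min over k of (A[1][0] + B[0][0] = 2 + -1 = 1, A[1][1] + B[1][0] = 0 + 2 = 2) = 1 (attained at k = 0)
  C[1][1] = min over k of (A[1][0] + B[0][1] = 2 + 5 = 7, A[1][1] + B[1][1] = 0 + 4 = 4) = 4 (attained at k = 1)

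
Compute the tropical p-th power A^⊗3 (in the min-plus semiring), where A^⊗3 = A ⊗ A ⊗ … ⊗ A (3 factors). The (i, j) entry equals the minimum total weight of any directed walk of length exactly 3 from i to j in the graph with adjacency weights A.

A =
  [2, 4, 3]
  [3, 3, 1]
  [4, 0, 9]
A^⊗3 =
  [6, 5, 4]
  [4, 4, 2]
  [5, 1, 4]

Each entry (A^⊗3)_ij equals the minimum over all length-3 walks i = v_0 → v_1 → … → v_3 = j of Σ_t A[v_t][v_{t+1}]. For example, for (i, j) = (0, 2) we minimise over 9 possible intermediate vertex sequences; the minimum is 4, attained along the walk 0 → 2 → 1 → 2.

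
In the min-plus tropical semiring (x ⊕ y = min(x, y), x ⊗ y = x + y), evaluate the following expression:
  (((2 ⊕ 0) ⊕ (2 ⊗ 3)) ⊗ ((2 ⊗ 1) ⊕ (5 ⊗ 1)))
(((2 ⊕ 0) ⊕ (2 ⊗ 3)) ⊗ ((2 ⊗ 1) ⊕ (5 ⊗ 1))) = 3

Expand innermost to outermost. Recall ⊕ takes the minimum of its arguments and ⊗ takes their sum. Working out the expression (((2 ⊕ 0) ⊕ (2 ⊗ 3)) ⊗ ((2 ⊗ 1) ⊕ (5 ⊗ 1))) gives 3.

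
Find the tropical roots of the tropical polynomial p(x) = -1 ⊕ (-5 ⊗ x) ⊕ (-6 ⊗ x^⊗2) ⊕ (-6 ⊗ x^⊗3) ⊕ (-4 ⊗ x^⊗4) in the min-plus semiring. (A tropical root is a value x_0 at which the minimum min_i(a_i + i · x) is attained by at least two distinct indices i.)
Roots: {-2, 0, 1, 4}

Each tropical root is a break point of the lower envelope of the lines y = a_i + i · x (there are 5 lines, with slopes 0, 1, ..., 4). Only the lines that attain the minimum somewhere contribute to roots; other lines are dominated. Here the surviving (envelope) indices are i = 4, i = 3, i = 2, i = 1, i = 0.
Intersections between consecutive envelope lines give the roots: for adjacent envelope indices i < j the intersection is x = (a_i − a_j) / (j − i). Reading off the sorted break points: {-2, 0, 1, 4}.
Verification: at each break x_0, at least two indices attain the minimum of min_i(a_i + i · x_0).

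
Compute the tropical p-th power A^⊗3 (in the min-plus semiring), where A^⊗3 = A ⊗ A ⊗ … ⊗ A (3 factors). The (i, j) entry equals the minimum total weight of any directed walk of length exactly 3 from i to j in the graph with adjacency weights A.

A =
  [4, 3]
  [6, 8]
A^⊗3 =
  [12, 11]
  [14, 13]

Each entry (A^⊗3)_ij equals the minimum over all length-3 walks i = v_0 → v_1 → … → v_3 = j of Σ_t A[v_t][v_{t+1}]. For example, for (i, j) = (0, 1) we minimise over 4 possible intermediate vertex sequences; the minimum is 11, attained along the walk 0 → 0 → 0 → 1.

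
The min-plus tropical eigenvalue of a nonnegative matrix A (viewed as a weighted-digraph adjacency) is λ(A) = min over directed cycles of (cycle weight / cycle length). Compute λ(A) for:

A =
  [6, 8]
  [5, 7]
λ(A) = 6

Enumerate directed cycles and compute their means (weight / length). Sample:
  cycle 0 → 0: weight = 6, length = 1, mean = 6/1 ≈ 6.000
  cycle 1 → 1: weight = 7, length = 1, mean = 7/1 ≈ 7.000
  cycle 0 → 1 → 0: weight = 13, length = 2, mean = 13/2 ≈ 6.500
  cycle 1 → 0 → 1: weight = 13, length = 2, mean = 13/2 ≈ 6.500
Minimum mean = 6.000, attained e.g. along the cycle 0 → 0 with weight 6 and length 1. So λ(A) = 6/1 = 6.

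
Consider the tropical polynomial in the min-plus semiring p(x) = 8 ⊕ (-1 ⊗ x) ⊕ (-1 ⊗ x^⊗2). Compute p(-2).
p(-2) = -5

A tropical monomial a ⊗ x^⊗i evaluates to a + i · x. Evaluating each term at x = -2:
  Term 0 contributes 8 + 0 · -2 = 8
  Term 1 contributes -1 + 1 · -2 = -3
  Term 2 contributes -1 + 2 · -2 = -5
p(-2) = ⊕ of these = min[8, -3, -5] = -5.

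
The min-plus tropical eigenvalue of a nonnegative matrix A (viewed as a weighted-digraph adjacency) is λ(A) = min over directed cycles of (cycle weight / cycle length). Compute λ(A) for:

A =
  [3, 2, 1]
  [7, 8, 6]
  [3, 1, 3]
λ(A) = 2

Enumerate directed cycles and compute their means (weight / length). Sample:
  cycle 0 → 0: weight = 3, length = 1, mean = 3/1 ≈ 3.000
  cycle 1 → 1: weight = 8, length = 1, mean = 8/1 ≈ 8.000
  cycle 2 → 2: weight = 3, length = 1, mean = 3/1 ≈ 3.000
  cycle 0 → 1 → 0: weight = 9, length = 2, mean = 9/2 ≈ 4.500
  cycle 0 → 2 → 0: weight = 4, length = 2, mean = 4/2 ≈ 2.000
  cycle 1 → 0 → 1: weight = 9, length = 2, mean = 9/2 ≈ 4.500
Minimum mean = 2.000, attained e.g. along the cycle 0 → 2 → 0 with weight 4 and length 2. So λ(A) = 4/2 = 2.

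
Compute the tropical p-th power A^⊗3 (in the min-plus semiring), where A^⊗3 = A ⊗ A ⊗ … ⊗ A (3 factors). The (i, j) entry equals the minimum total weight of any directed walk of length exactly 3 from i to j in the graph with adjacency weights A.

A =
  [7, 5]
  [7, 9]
A^⊗3 =
  [19, 17]
  [19, 19]

Each entry (A^⊗3)_ij equals the minimum over all length-3 walks i = v_0 → v_1 → … → v_3 = j of Σ_t A[v_t][v_{t+1}]. For example, for (i, j) = (0, 1) we minimise over 4 possible intermediate vertex sequences; the minimum is 17, attained along the walk 0 → 1 → 0 → 1.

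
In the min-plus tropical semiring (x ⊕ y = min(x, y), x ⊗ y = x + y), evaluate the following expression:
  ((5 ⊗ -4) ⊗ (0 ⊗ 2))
((5 ⊗ -4) ⊗ (0 ⊗ 2)) = 3

Expand innermost to outermost. Recall ⊕ takes the minimum of its arguments and ⊗ takes their sum. Working out the expression ((5 ⊗ -4) ⊗ (0 ⊗ 2)) gives 3.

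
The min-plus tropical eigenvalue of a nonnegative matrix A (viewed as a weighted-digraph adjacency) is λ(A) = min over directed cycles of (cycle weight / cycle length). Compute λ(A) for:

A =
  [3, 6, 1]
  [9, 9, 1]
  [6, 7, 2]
λ(A) = 2

Enumerate directed cycles and compute their means (weight / length). Sample:
  cycle 0 → 0: weight = 3, length = 1, mean = 3/1 ≈ 3.000
  cycle 1 → 1: weight = 9, length = 1, mean = 9/1 ≈ 9.000
  cycle 2 → 2: weight = 2, length = 1, mean = 2/1 ≈ 2.000
  cycle 0 → 1 → 0: weight = 15, length = 2, mean = 15/2 ≈ 7.500
  cycle 0 → 2 → 0: weight = 7, length = 2, mean = 7/2 ≈ 3.500
  cycle 1 → 0 → 1: weight = 15, length = 2, mean = 15/2 ≈ 7.500
Minimum mean = 2.000, attained e.g. along the cycle 2 → 2 with weight 2 and length 1. So λ(A) = 2/1 = 2.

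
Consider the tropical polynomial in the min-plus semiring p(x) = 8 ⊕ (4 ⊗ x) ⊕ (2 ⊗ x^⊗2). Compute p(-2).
p(-2) = -2

A tropical monomial a ⊗ x^⊗i evaluates to a + i · x. Evaluating each term at x = -2:
  Term 0 contributes 8 + 0 · -2 = 8
  Term 1 contributes 4 + 1 · -2 = 2
  Term 2 contributes 2 + 2 · -2 = -2
p(-2) = ⊕ of these = min[8, 2, -2] = -2.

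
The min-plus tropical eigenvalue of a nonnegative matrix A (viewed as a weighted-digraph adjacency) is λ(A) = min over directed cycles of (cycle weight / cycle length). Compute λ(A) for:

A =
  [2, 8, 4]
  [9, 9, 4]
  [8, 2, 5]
λ(A) = 2

Enumerate directed cycles and compute their means (weight / length). Sample:
  cycle 0 → 0: weight = 2, length = 1, mean = 2/1 ≈ 2.000
  cycle 1 → 1: weight = 9, length = 1, mean = 9/1 ≈ 9.000
  cycle 2 → 2: weight = 5, length = 1, mean = 5/1 ≈ 5.000
  cycle 0 → 1 → 0: weight = 17, length = 2, mean = 17/2 ≈ 8.500
  cycle 0 → 2 → 0: weight = 12, length = 2, mean = 12/2 ≈ 6.000
  cycle 1 → 0 → 1: weight = 17, length = 2, mean = 17/2 ≈ 8.500
Minimum mean = 2.000, attained e.g. along the cycle 0 → 0 with weight 2 and length 1. So λ(A) = 2/1 = 2.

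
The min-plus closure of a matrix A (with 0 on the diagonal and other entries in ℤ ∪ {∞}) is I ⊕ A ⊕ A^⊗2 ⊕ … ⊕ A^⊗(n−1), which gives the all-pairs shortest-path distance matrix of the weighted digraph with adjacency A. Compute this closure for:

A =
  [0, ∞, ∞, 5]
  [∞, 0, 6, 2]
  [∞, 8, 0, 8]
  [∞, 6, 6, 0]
Closure =
  [0, 11, 11, 5]
  [∞, 0, 6, 2]
  [∞, 8, 0, 8]
  [∞, 6, 6, 0]

This is the Floyd-Warshall all-pairs shortest-path computation. For each intermediate vertex k = 0, 1, …, 3, update dist[i][j] ← min(dist[i][j], dist[i][k] + dist[k][j]). The final matrix gives, for each (i, j), the minimum total weight of any directed path from i to j (possibly empty when i = j).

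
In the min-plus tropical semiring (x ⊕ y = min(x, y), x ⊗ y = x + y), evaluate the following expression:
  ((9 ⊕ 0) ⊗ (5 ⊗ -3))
((9 ⊕ 0) ⊗ (5 ⊗ -3)) = 2

Expand innermost to outermost. Recall ⊕ takes the minimum of its arguments and ⊗ takes their sum. Working out the expression ((9 ⊕ 0) ⊗ (5 ⊗ -3)) gives 2.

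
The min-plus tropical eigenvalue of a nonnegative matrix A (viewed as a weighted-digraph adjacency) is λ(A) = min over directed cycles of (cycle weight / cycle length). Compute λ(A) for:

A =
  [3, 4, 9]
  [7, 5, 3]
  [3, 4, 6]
λ(A) = 3

Enumerate directed cycles and compute their means (weight / length). Sample:
  cycle 0 → 0: weight = 3, length = 1, mean = 3/1 ≈ 3.000
  cycle 1 → 1: weight = 5, length = 1, mean = 5/1 ≈ 5.000
  cycle 2 → 2: weight = 6, length = 1, mean = 6/1 ≈ 6.000
  cycle 0 → 1 → 0: weight = 11, length = 2, mean = 11/2 ≈ 5.500
  cycle 0 → 2 → 0: weight = 12, length = 2, mean = 12/2 ≈ 6.000
  cycle 1 → 0 → 1: weight = 11, length = 2, mean = 11/2 ≈ 5.500
Minimum mean = 3.000, attained e.g. along the cycle 0 → 0 with weight 3 and length 1. So λ(A) = 3/1 = 3.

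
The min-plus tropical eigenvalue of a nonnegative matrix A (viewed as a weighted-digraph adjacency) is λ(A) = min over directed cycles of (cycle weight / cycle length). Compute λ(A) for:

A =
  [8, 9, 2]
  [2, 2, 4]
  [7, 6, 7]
λ(A) = 2

Enumerate directed cycles and compute their means (weight / length). Sample:
  cycle 0 → 0: weight = 8, length = 1, mean = 8/1 ≈ 8.000
  cycle 1 → 1: weight = 2, length = 1, mean = 2/1 ≈ 2.000
  cycle 2 → 2: weight = 7, length = 1, mean = 7/1 ≈ 7.000
  cycle 0 → 1 → 0: weight = 11, length = 2, mean = 11/2 ≈ 5.500
  cycle 0 → 2 → 0: weight = 9, length = 2, mean = 9/2 ≈ 4.500
  cycle 1 → 0 → 1: weight = 11, length = 2, mean = 11/2 ≈ 5.500
Minimum mean = 2.000, attained e.g. along the cycle 1 → 1 with weight 2 and length 1. So λ(A) = 2/1 = 2.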